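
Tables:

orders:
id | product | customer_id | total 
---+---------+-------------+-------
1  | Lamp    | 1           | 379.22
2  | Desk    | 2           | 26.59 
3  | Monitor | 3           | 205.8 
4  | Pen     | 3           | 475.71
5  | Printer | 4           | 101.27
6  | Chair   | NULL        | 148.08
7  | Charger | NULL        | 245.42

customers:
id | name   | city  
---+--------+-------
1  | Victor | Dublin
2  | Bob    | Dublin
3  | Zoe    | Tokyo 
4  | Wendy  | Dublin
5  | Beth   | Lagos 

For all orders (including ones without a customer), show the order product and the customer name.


LEFT JOIN keeps every row from orders (the left table); where customer_id has no match in customers, the customer columns become NULL. Walk through each order:
  - order 1 (Lamp): customer_id=1 -> matches Victor
  - order 2 (Desk): customer_id=2 -> matches Bob
  - order 3 (Monitor): customer_id=3 -> matches Zoe
  - order 4 (Pen): customer_id=3 -> matches Zoe
  - order 5 (Printer): customer_id=4 -> matches Wendy
  - order 6 (Chair): customer_id=NULL, no match -> kept with NULL
  - order 7 (Charger): customer_id=NULL, no match -> kept with NULL
All 7 rows appear; 2 have NULL customer.

SQL:
SELECT a.product, b.name AS customer
FROM orders a
LEFT JOIN customers b ON a.customer_id = b.id

Result:
product | customer
--------+---------
Lamp    | Victor  
Desk    | Bob     
Monitor | Zoe     
Pen     | Zoe     
Printer | Wendy   
Chair   | NULL    
Charger | NULL    


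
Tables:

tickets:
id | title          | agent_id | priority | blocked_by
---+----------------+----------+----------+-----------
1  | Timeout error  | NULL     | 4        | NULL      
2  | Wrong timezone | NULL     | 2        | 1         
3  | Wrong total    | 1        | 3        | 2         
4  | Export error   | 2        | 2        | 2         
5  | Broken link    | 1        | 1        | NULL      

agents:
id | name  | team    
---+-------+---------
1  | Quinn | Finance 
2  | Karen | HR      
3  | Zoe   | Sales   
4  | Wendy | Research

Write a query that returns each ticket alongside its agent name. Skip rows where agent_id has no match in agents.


INNER JOIN keeps only tickets rows whose agent_id matches an id in agents. Walk through each ticket:
  - ticket 1 (Timeout error): agent_id=NULL, no match -> dropped
  - ticket 2 (Wrong timezone): agent_id=NULL, no match -> dropped
  - ticket 3 (Wrong total): agent_id=1 -> matches Quinn
  - ticket 4 (Export error): agent_id=2 -> matches Karen
  - ticket 5 (Broken link): agent_id=1 -> matches Quinn
So 2 of 5 rows are dropped.

SQL:
SELECT a.title, b.name AS agent
FROM tickets a
INNER JOIN agents b ON a.agent_id = b.id

Result:
title        | agent
-------------+------
Wrong total  | Quinn
Export error | Karen
Broken link  | Quinn


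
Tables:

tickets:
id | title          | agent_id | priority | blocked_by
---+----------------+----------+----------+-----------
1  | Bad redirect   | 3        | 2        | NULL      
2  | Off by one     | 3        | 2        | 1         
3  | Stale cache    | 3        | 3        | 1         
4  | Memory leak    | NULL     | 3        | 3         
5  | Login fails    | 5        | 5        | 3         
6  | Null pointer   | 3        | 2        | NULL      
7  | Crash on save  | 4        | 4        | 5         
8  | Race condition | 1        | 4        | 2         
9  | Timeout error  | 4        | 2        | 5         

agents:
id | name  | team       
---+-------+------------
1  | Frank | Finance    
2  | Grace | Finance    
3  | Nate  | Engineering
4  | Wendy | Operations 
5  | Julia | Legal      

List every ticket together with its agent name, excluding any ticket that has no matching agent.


INNER JOIN keeps only tickets rows whose agent_id matches an id in agents. Walk through each ticket:
  - ticket 1 (Bad redirect): agent_id=3 -> matches Nate
  - ticket 2 (Off by one): agent_id=3 -> matches Nate
  - ticket 3 (Stale cache): agent_id=3 -> matches Nate
  - ticket 4 (Memory leak): agent_id=NULL, no match -> dropped
  - ticket 5 (Login fails): agent_id=5 -> matches Julia
  - ticket 6 (Null pointer): agent_id=3 -> matches Nate
  - ticket 7 (Crash on save): agent_id=4 -> matches Wendy
  - ticket 8 (Race condition): agent_id=1 -> matches Frank
  - ticket 9 (Timeout error): agent_id=4 -> matches Wendy
So 1 of 9 rows is dropped.

SQL:
SELECT a.title, b.name AS agent
FROM tickets a
INNER JOIN agents b ON a.agent_id = b.id

Result:
title          | agent
---------------+------
Bad redirect   | Nate 
Off by one     | Nate 
Stale cache    | Nate 
Login fails    | Julia
Null pointer   | Nate 
Crash on save  | Wendy
Race condition | Frank
Timeout error  | Wendy


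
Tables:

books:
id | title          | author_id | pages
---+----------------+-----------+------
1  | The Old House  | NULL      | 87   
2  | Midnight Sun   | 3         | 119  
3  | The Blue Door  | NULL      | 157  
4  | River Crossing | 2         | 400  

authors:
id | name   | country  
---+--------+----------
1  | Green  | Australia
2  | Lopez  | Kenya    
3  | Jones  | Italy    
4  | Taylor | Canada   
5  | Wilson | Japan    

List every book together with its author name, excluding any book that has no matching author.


INNER JOIN keeps only books rows whose author_id matches an id in authors. Walk through each book:
  - book 1 (The Old House): author_id=NULL, no match -> dropped
  - book 2 (Midnight Sun): author_id=3 -> matches Jones
  - book 3 (The Blue Door): author_id=NULL, no match -> dropped
  - book 4 (River Crossing): author_id=2 -> matches Lopez
So 2 of 4 rows are dropped.

SQL:
SELECT a.title, b.name AS author
FROM books a
INNER JOIN authors b ON a.author_id = b.id

Result:
title          | author
---------------+-------
Midnight Sun   | Jones 
River Crossing | Lopez 


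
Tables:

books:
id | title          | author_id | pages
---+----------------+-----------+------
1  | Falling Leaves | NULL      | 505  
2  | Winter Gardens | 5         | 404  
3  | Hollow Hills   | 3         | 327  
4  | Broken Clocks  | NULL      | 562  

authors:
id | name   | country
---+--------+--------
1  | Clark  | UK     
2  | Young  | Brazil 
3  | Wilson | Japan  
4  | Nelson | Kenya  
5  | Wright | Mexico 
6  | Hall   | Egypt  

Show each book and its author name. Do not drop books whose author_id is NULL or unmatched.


LEFT JOIN keeps every row from books (the left table); where author_id has no match in authors, the author columns become NULL. Walk through each book:
  - book 1 (Falling Leaves): author_id=NULL, no match -> kept with NULL
  - book 2 (Winter Gardens): author_id=5 -> matches Wright
  - book 3 (Hollow Hills): author_id=3 -> matches Wilson
  - book 4 (Broken Clocks): author_id=NULL, no match -> kept with NULL
All 4 rows appear; 2 have NULL author.

SQL:
SELECT a.title, b.name AS author
FROM books a
LEFT JOIN authors b ON a.author_id = b.id

Result:
title          | author
---------------+-------
Falling Leaves | NULL  
Winter Gardens | Wright
Hollow Hills   | Wilson
Broken Clocks  | NULL  


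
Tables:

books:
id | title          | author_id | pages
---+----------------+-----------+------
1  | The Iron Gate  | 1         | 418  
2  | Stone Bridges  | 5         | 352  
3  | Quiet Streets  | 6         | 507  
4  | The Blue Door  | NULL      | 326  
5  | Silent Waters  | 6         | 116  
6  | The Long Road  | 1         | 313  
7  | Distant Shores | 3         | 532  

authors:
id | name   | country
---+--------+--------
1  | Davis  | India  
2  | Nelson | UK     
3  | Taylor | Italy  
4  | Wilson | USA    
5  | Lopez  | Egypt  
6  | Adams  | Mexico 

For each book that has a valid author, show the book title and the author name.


INNER JOIN keeps only books rows whose author_id matches an id in authors. Walk through each book:
  - book 1 (The Iron Gate): author_id=1 -> matches Davis
  - book 2 (Stone Bridges): author_id=5 -> matches Lopez
  - book 3 (Quiet Streets): author_id=6 -> matches Adams
  - book 4 (The Blue Door): author_id=NULL, no match -> dropped
  - book 5 (Silent Waters): author_id=6 -> matches Adams
  - book 6 (The Long Road): author_id=1 -> matches Davis
  - book 7 (Distant Shores): author_id=3 -> matches Taylor
So 1 of 7 rows is dropped.

SQL:
SELECT a.title, b.name AS author
FROM books a
INNER JOIN authors b ON a.author_id = b.id

Result:
title          | author
---------------+-------
The Iron Gate  | Davis 
Stone Bridges  | Lopez 
Quiet Streets  | Adams 
Silent Waters  | Adams 
The Long Road  | Davis 
Distant Shores | Taylor


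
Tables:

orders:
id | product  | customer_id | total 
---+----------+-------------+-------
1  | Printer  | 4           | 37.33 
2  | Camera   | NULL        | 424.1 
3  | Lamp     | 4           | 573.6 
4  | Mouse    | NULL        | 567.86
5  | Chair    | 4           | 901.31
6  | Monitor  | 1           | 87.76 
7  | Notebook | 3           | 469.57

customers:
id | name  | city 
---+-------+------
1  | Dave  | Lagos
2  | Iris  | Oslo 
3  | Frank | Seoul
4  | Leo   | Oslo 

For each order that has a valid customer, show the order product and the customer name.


INNER JOIN keeps only orders rows whose customer_id matches an id in customers. Walk through each order:
  - order 1 (Printer): customer_id=4 -> matches Leo
  - order 2 (Camera): customer_id=NULL, no match -> dropped
  - order 3 (Lamp): customer_id=4 -> matches Leo
  - order 4 (Mouse): customer_id=NULL, no match -> dropped
  - order 5 (Chair): customer_id=4 -> matches Leo
  - order 6 (Monitor): customer_id=1 -> matches Dave
  - order 7 (Notebook): customer_id=3 -> matches Frank
So 2 of 7 rows are dropped.

SQL:
SELECT a.product, b.name AS customer
FROM orders a
INNER JOIN customers b ON a.customer_id = b.id

Result:
product  | customer
---------+---------
Printer  | Leo     
Lamp     | Leo     
Chair    | Leo     
Monitor  | Dave    
Notebook | Frank   


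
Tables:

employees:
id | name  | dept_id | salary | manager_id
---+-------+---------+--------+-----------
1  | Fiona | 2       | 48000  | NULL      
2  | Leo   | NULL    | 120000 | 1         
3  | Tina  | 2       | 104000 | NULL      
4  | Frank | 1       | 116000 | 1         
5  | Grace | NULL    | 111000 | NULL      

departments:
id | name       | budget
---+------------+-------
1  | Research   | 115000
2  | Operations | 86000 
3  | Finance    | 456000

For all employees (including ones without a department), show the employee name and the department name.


LEFT JOIN keeps every row from employees (the left table); where dept_id has no match in departments, the department columns become NULL. Walk through each employee:
  - employee 1 (Fiona): dept_id=2 -> matches Operations
  - employee 2 (Leo): dept_id=NULL, no match -> kept with NULL
  - employee 3 (Tina): dept_id=2 -> matches Operations
  - employee 4 (Frank): dept_id=1 -> matches Research
  - employee 5 (Grace): dept_id=NULL, no match -> kept with NULL
All 5 rows appear; 2 have NULL department.

SQL:
SELECT a.name, b.name AS department
FROM employees a
LEFT JOIN departments b ON a.dept_id = b.id

Result:
name  | department
------+-----------
Fiona | Operations
Leo   | NULL      
Tina  | Operations
Frank | Research  
Grace | NULL      


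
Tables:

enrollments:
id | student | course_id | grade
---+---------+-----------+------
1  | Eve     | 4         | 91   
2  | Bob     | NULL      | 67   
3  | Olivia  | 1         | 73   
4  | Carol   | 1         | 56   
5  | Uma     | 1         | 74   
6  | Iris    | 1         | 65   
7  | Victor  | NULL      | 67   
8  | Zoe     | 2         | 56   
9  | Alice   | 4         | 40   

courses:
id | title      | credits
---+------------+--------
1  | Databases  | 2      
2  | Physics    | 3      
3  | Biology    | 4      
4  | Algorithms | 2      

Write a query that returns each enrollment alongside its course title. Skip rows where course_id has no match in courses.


INNER JOIN keeps only enrollments rows whose course_id matches an id in courses. Walk through each enrollment:
  - enrollment 1 (Eve): course_id=4 -> matches Algorithms
  - enrollment 2 (Bob): course_id=NULL, no match -> dropped
  - enrollment 3 (Olivia): course_id=1 -> matches Databases
  - enrollment 4 (Carol): course_id=1 -> matches Databases
  - enrollment 5 (Uma): course_id=1 -> matches Databases
  - enrollment 6 (Iris): course_id=1 -> matches Databases
  - enrollment 7 (Victor): course_id=NULL, no match -> dropped
  - enrollment 8 (Zoe): course_id=2 -> matches Physics
  - enrollment 9 (Alice): course_id=4 -> matches Algorithms
So 2 of 9 rows are dropped.

SQL:
SELECT a.student, b.title AS course
FROM enrollments a
INNER JOIN courses b ON a.course_id = b.id

Result:
student | course    
--------+-----------
Eve     | Algorithms
Olivia  | Databases 
Carol   | Databases 
Uma     | Databases 
Iris    | Databases 
Zoe     | Physics   
Alice   | Algorithms


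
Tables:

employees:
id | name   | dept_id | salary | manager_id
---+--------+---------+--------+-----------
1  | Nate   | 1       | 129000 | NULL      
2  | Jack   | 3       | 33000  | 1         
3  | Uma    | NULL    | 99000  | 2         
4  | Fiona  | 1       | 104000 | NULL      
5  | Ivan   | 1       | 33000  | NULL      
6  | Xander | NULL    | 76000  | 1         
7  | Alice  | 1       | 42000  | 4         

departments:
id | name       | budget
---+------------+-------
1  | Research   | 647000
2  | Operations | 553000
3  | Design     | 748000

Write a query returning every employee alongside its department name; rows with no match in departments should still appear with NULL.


LEFT JOIN keeps every row from employees (the left table); where dept_id has no match in departments, the department columns become NULL. Walk through each employee:
  - employee 1 (Nate): dept_id=1 -> matches Research
  - employee 2 (Jack): dept_id=3 -> matches Design
  - employee 3 (Uma): dept_id=NULL, no match -> kept with NULL
  - employee 4 (Fiona): dept_id=1 -> matches Research
  - employee 5 (Ivan): dept_id=1 -> matches Research
  - employee 6 (Xander): dept_id=NULL, no match -> kept with NULL
  - employee 7 (Alice): dept_id=1 -> matches Research
All 7 rows appear; 2 have NULL department.

SQL:
SELECT a.name, b.name AS department
FROM employees a
LEFT JOIN departments b ON a.dept_id = b.id

Result:
name   | department
-------+-----------
Nate   | Research  
Jack   | Design    
Uma    | NULL      
Fiona  | Research  
Ivan   | Research  
Xander | NULL      
Alice  | Research  


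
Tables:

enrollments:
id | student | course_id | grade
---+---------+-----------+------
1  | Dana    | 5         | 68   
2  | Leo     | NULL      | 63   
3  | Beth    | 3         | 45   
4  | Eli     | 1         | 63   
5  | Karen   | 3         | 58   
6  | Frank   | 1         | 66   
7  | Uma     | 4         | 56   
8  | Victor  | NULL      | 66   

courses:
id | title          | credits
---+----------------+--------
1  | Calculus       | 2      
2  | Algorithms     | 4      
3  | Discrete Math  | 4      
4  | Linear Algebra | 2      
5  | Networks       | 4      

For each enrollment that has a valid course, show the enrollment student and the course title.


INNER JOIN keeps only enrollments rows whose course_id matches an id in courses. Walk through each enrollment:
  - enrollment 1 (Dana): course_id=5 -> matches Networks
  - enrollment 2 (Leo): course_id=NULL, no match -> dropped
  - enrollment 3 (Beth): course_id=3 -> matches Discrete Math
  - enrollment 4 (Eli): course_id=1 -> matches Calculus
  - enrollment 5 (Karen): course_id=3 -> matches Discrete Math
  - enrollment 6 (Frank): course_id=1 -> matches Calculus
  - enrollment 7 (Uma): course_id=4 -> matches Linear Algebra
  - enrollment 8 (Victor): course_id=NULL, no match -> dropped
So 2 of 8 rows are dropped.

SQL:
SELECT a.student, b.title AS course
FROM enrollments a
INNER JOIN courses b ON a.course_id = b.id

Result:
student | course        
--------+---------------
Dana    | Networks      
Beth    | Discrete Math 
Eli     | Calculus      
Karen   | Discrete Math 
Frank   | Calculus      
Uma     | Linear Algebra


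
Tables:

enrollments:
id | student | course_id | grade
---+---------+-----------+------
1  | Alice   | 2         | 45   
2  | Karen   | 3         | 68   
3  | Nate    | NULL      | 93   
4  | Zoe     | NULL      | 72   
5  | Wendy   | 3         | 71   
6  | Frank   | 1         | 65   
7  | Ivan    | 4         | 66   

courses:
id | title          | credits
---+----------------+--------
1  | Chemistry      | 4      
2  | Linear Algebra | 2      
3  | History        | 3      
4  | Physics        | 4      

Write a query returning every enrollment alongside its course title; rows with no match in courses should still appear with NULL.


LEFT JOIN keeps every row from enrollments (the left table); where course_id has no match in courses, the course columns become NULL. Walk through each enrollment:
  - enrollment 1 (Alice): course_id=2 -> matches Linear Algebra
  - enrollment 2 (Karen): course_id=3 -> matches History
  - enrollment 3 (Nate): course_id=NULL, no match -> kept with NULL
  - enrollment 4 (Zoe): course_id=NULL, no match -> kept with NULL
  - enrollment 5 (Wendy): course_id=3 -> matches History
  - enrollment 6 (Frank): course_id=1 -> matches Chemistry
  - enrollment 7 (Ivan): course_id=4 -> matches Physics
All 7 rows appear; 2 have NULL course.

SQL:
SELECT a.student, b.title AS course
FROM enrollments a
LEFT JOIN courses b ON a.course_id = b.id

Result:
student | course        
--------+---------------
Alice   | Linear Algebra
Karen   | History       
Nate    | NULL          
Zoe     | NULL          
Wendy   | History       
Frank   | Chemistry     
Ivan    | Physics       


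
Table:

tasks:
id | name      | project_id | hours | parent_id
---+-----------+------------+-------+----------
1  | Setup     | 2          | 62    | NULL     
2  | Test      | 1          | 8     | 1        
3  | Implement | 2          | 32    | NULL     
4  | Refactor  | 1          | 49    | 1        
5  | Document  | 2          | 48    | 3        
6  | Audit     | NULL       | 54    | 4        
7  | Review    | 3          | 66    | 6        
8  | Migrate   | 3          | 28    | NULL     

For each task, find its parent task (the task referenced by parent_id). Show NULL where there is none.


This is a self-join: tasks is joined to a second copy of itself, matching each row's parent_id to another row's id. Use LEFT JOIN so rows with parent_id=NULL are kept.
  - task 1 (Setup): parent_id=NULL -> NULL
  - task 2 (Test): parent_id=1 -> Setup
  - task 3 (Implement): parent_id=NULL -> NULL
  - task 4 (Refactor): parent_id=1 -> Setup
  - task 5 (Document): parent_id=3 -> Implement
  - task 6 (Audit): parent_id=4 -> Refactor
  - task 7 (Review): parent_id=6 -> Audit
  - task 8 (Migrate): parent_id=NULL -> NULL

SQL:
SELECT a.name AS item, b.name AS parent
FROM tasks a
LEFT JOIN tasks b ON a.parent_id = b.id

Result:
item      | parent   
----------+----------
Setup     | NULL     
Test      | Setup    
Implement | NULL     
Refactor  | Setup    
Document  | Implement
Audit     | Refactor 
Review    | Audit    
Migrate   | NULL     


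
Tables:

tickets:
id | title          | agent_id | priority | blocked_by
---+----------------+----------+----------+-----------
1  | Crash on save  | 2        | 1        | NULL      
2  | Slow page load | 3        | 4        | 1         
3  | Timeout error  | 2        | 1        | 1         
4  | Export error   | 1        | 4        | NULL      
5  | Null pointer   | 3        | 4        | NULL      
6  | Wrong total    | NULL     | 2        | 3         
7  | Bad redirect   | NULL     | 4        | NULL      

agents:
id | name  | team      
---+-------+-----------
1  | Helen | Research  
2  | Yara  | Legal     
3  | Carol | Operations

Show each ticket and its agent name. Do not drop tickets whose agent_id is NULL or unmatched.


LEFT JOIN keeps every row from tickets (the left table); where agent_id has no match in agents, the agent columns become NULL. Walk through each ticket:
  - ticket 1 (Crash on save): agent_id=2 -> matches Yara
  - ticket 2 (Slow page load): agent_id=3 -> matches Carol
  - ticket 3 (Timeout error): agent_id=2 -> matches Yara
  - ticket 4 (Export error): agent_id=1 -> matches Helen
  - ticket 5 (Null pointer): agent_id=3 -> matches Carol
  - ticket 6 (Wrong total): agent_id=NULL, no match -> kept with NULL
  - ticket 7 (Bad redirect): agent_id=NULL, no match -> kept with NULL
All 7 rows appear; 2 have NULL agent.

SQL:
SELECT a.title, b.name AS agent
FROM tickets a
LEFT JOIN agents b ON a.agent_id = b.id

Result:
title          | agent
---------------+------
Crash on save  | Yara 
Slow page load | Carol
Timeout error  | Yara 
Export error   | Helen
Null pointer   | Carol
Wrong total    | NULL 
Bad redirect   | NULL 


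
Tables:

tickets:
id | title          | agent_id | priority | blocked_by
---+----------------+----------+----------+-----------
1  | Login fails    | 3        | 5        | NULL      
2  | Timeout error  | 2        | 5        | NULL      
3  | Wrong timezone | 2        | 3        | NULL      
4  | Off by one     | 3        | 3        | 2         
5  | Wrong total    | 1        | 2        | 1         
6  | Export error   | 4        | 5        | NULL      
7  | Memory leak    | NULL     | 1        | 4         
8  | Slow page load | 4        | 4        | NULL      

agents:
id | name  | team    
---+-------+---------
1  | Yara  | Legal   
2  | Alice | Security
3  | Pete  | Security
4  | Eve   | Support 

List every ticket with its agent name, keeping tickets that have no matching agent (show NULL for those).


LEFT JOIN keeps every row from tickets (the left table); where agent_id has no match in agents, the agent columns become NULL. Walk through each ticket:
  - ticket 1 (Login fails): agent_id=3 -> matches Pete
  - ticket 2 (Timeout error): agent_id=2 -> matches Alice
  - ticket 3 (Wrong timezone): agent_id=2 -> matches Alice
  - ticket 4 (Off by one): agent_id=3 -> matches Pete
  - ticket 5 (Wrong total): agent_id=1 -> matches Yara
  - ticket 6 (Export error): agent_id=4 -> matches Eve
  - ticket 7 (Memory leak): agent_id=NULL, no match -> kept with NULL
  - ticket 8 (Slow page load): agent_id=4 -> matches Eve
All 8 rows appear; 1 has NULL agent.

SQL:
SELECT a.title, b.name AS agent
FROM tickets a
LEFT JOIN agents b ON a.agent_id = b.id

Result:
title          | agent
---------------+------
Login fails    | Pete 
Timeout error  | Alice
Wrong timezone | Alice
Off by one     | Pete 
Wrong total    | Yara 
Export error   | Eve  
Memory leak    | NULL 
Slow page load | Eve  


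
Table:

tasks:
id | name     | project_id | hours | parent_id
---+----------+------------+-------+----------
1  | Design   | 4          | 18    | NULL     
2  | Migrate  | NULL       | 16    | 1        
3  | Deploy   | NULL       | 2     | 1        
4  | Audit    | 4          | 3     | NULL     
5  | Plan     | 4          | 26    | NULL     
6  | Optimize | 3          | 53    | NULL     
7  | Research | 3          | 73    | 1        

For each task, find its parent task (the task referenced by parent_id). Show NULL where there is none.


This is a self-join: tasks is joined to a second copy of itself, matching each row's parent_id to another row's id. Use LEFT JOIN so rows with parent_id=NULL are kept.
  - task 1 (Design): parent_id=NULL -> NULL
  - task 2 (Migrate): parent_id=1 -> Design
  - task 3 (Deploy): parent_id=1 -> Design
  - task 4 (Audit): parent_id=NULL -> NULL
  - task 5 (Plan): parent_id=NULL -> NULL
  - task 6 (Optimize): parent_id=NULL -> NULL
  - task 7 (Research): parent_id=1 -> Design

SQL:
SELECT a.name AS item, b.name AS parent
FROM tasks a
LEFT JOIN tasks b ON a.parent_id = b.id

Result:
item     | parent
---------+-------
Design   | NULL  
Migrate  | Design
Deploy   | Design
Audit    | NULL  
Plan     | NULL  
Optimize | NULL  
Research | Design


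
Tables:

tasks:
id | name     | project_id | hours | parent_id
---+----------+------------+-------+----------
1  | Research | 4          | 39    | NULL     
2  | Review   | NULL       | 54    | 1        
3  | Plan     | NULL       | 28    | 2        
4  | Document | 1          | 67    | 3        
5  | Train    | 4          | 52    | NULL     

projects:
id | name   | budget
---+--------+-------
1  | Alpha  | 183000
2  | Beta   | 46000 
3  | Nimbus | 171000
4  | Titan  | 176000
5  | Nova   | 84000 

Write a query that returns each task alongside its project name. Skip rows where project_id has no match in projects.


INNER JOIN keeps only tasks rows whose project_id matches an id in projects. Walk through each task:
  - task 1 (Research): project_id=4 -> matches Titan
  - task 2 (Review): project_id=NULL, no match -> dropped
  - task 3 (Plan): project_id=NULL, no match -> dropped
  - task 4 (Document): project_id=1 -> matches Alpha
  - task 5 (Train): project_id=4 -> matches Titan
So 2 of 5 rows are dropped.

SQL:
SELECT a.name, b.name AS project
FROM tasks a
INNER JOIN projects b ON a.project_id = b.id

Result:
name     | project
---------+--------
Research | Titan  
Document | Alpha  
Train    | Titan  


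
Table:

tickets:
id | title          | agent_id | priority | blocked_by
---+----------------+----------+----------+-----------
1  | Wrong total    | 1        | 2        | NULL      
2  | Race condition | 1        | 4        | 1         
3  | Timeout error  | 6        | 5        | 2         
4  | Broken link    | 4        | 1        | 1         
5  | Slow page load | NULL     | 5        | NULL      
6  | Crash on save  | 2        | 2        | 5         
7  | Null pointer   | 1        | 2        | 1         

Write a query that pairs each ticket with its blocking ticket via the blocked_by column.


This is a self-join: tickets is joined to a second copy of itself, matching each row's blocked_by to another row's id. Use LEFT JOIN so rows with blocked_by=NULL are kept.
  - ticket 1 (Wrong total): blocked_by=NULL -> NULL
  - ticket 2 (Race condition): blocked_by=1 -> Wrong total
  - ticket 3 (Timeout error): blocked_by=2 -> Race condition
  - ticket 4 (Broken link): blocked_by=1 -> Wrong total
  - ticket 5 (Slow page load): blocked_by=NULL -> NULL
  - ticket 6 (Crash on save): blocked_by=5 -> Slow page load
  - ticket 7 (Null pointer): blocked_by=1 -> Wrong total

SQL:
SELECT a.title AS item, b.title AS blocked_by
FROM tickets a
LEFT JOIN tickets b ON a.blocked_by = b.id

Result:
item           | blocked_by    
---------------+---------------
Wrong total    | NULL          
Race condition | Wrong total   
Timeout error  | Race condition
Broken link    | Wrong total   
Slow page load | NULL          
Crash on save  | Slow page load
Null pointer   | Wrong total   


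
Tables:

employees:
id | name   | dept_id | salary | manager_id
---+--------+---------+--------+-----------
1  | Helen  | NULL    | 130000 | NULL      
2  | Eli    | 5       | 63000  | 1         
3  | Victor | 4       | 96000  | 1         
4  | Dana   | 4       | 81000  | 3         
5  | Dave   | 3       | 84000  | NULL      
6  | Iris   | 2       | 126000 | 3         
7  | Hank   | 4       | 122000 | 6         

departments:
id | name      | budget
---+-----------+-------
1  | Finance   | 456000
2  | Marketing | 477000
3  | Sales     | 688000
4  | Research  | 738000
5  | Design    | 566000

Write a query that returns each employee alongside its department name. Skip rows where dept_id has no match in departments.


INNER JOIN keeps only employees rows whose dept_id matches an id in departments. Walk through each employee:
  - employee 1 (Helen): dept_id=NULL, no match -> dropped
  - employee 2 (Eli): dept_id=5 -> matches Design
  - employee 3 (Victor): dept_id=4 -> matches Research
  - employee 4 (Dana): dept_id=4 -> matches Research
  - employee 5 (Dave): dept_id=3 -> matches Sales
  - employee 6 (Iris): dept_id=2 -> matches Marketing
  - employee 7 (Hank): dept_id=4 -> matches Research
So 1 of 7 rows is dropped.

SQL:
SELECT a.name, b.name AS department
FROM employees a
INNER JOIN departments b ON a.dept_id = b.id

Result:
name   | department
-------+-----------
Eli    | Design    
Victor | Research  
Dana   | Research  
Dave   | Sales     
Iris   | Marketing 
Hank   | Research  


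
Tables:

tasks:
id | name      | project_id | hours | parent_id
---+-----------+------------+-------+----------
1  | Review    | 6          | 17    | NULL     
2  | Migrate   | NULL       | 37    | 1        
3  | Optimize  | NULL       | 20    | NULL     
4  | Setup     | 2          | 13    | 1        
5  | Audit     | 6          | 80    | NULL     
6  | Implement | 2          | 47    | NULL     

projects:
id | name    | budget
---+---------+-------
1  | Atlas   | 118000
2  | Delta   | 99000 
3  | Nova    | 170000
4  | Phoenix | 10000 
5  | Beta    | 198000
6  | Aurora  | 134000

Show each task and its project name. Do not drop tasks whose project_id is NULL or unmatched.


LEFT JOIN keeps every row from tasks (the left table); where project_id has no match in projects, the project columns become NULL. Walk through each task:
  - task 1 (Review): project_id=6 -> matches Aurora
  - task 2 (Migrate): project_id=NULL, no match -> kept with NULL
  - task 3 (Optimize): project_id=NULL, no match -> kept with NULL
  - task 4 (Setup): project_id=2 -> matches Delta
  - task 5 (Audit): project_id=6 -> matches Aurora
  - task 6 (Implement): project_id=2 -> matches Delta
All 6 rows appear; 2 have NULL project.

SQL:
SELECT a.name, b.name AS project
FROM tasks a
LEFT JOIN projects b ON a.project_id = b.id

Result:
name      | project
----------+--------
Review    | Aurora 
Migrate   | NULL   
Optimize  | NULL   
Setup     | Delta  
Audit     | Aurora 
Implement | Delta  


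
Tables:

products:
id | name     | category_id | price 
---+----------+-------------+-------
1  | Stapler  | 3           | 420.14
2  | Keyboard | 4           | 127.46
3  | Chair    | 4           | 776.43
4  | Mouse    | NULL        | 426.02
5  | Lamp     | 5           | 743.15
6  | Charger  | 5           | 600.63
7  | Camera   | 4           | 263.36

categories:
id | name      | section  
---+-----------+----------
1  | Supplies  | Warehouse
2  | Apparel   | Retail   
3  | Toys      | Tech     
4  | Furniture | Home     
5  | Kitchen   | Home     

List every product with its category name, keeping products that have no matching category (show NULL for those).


LEFT JOIN keeps every row from products (the left table); where category_id has no match in categories, the category columns become NULL. Walk through each product:
  - product 1 (Stapler): category_id=3 -> matches Toys
  - product 2 (Keyboard): category_id=4 -> matches Furniture
  - product 3 (Chair): category_id=4 -> matches Furniture
  - product 4 (Mouse): category_id=NULL, no match -> kept with NULL
  - product 5 (Lamp): category_id=5 -> matches Kitchen
  - product 6 (Charger): category_id=5 -> matches Kitchen
  - product 7 (Camera): category_id=4 -> matches Furniture
All 7 rows appear; 1 has NULL category.

SQL:
SELECT a.name, b.name AS category
FROM products a
LEFT JOIN categories b ON a.category_id = b.id

Result:
name     | category 
---------+----------
Stapler  | Toys     
Keyboard | Furniture
Chair    | Furniture
Mouse    | NULL     
Lamp     | Kitchen  
Charger  | Kitchen  
Camera   | Furniture


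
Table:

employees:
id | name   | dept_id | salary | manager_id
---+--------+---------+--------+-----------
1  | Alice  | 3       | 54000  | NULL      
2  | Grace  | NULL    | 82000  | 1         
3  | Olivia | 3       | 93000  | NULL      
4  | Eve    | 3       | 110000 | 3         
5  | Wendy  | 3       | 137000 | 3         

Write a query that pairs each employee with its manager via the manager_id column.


This is a self-join: employees is joined to a second copy of itself, matching each row's manager_id to another row's id. Use LEFT JOIN so rows with manager_id=NULL are kept.
  - employee 1 (Alice): manager_id=NULL -> NULL
  - employee 2 (Grace): manager_id=1 -> Alice
  - employee 3 (Olivia): manager_id=NULL -> NULL
  - employee 4 (Eve): manager_id=3 -> Olivia
  - employee 5 (Wendy): manager_id=3 -> Olivia

SQL:
SELECT a.name AS item, b.name AS manager
FROM employees a
LEFT JOIN employees b ON a.manager_id = b.id

Result:
item   | manager
-------+--------
Alice  | NULL   
Grace  | Alice  
Olivia | NULL   
Eve    | Olivia 
Wendy  | Olivia 


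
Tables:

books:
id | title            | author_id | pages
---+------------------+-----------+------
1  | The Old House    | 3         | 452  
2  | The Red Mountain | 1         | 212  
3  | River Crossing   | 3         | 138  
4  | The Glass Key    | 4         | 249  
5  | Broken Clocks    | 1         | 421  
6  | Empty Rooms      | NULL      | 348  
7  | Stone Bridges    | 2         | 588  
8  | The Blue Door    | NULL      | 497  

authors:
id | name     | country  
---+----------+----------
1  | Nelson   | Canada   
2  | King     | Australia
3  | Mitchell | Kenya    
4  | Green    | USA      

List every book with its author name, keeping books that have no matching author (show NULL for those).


LEFT JOIN keeps every row from books (the left table); where author_id has no match in authors, the author columns become NULL. Walk through each book:
  - book 1 (The Old House): author_id=3 -> matches Mitchell
  - book 2 (The Red Mountain): author_id=1 -> matches Nelson
  - book 3 (River Crossing): author_id=3 -> matches Mitchell
  - book 4 (The Glass Key): author_id=4 -> matches Green
  - book 5 (Broken Clocks): author_id=1 -> matches Nelson
  - book 6 (Empty Rooms): author_id=NULL, no match -> kept with NULL
  - book 7 (Stone Bridges): author_id=2 -> matches King
  - book 8 (The Blue Door): author_id=NULL, no match -> kept with NULL
All 8 rows appear; 2 have NULL author.

SQL:
SELECT a.title, b.name AS author
FROM books a
LEFT JOIN authors b ON a.author_id = b.id

Result:
title            | author  
-----------------+---------
The Old House    | Mitchell
The Red Mountain | Nelson  
River Crossing   | Mitchell
The Glass Key    | Green   
Broken Clocks    | Nelson  
Empty Rooms      | NULL    
Stone Bridges    | King    
The Blue Door    | NULL    


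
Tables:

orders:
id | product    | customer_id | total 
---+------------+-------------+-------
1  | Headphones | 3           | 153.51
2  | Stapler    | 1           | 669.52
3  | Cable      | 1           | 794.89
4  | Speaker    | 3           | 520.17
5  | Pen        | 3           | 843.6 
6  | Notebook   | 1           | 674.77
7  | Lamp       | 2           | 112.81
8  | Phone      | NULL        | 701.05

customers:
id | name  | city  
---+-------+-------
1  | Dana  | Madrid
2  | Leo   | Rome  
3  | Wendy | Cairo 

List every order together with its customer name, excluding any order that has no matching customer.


INNER JOIN keeps only orders rows whose customer_id matches an id in customers. Walk through each order:
  - order 1 (Headphones): customer_id=3 -> matches Wendy
  - order 2 (Stapler): customer_id=1 -> matches Dana
  - order 3 (Cable): customer_id=1 -> matches Dana
  - order 4 (Speaker): customer_id=3 -> matches Wendy
  - order 5 (Pen): customer_id=3 -> matches Wendy
  - order 6 (Notebook): customer_id=1 -> matches Dana
  - order 7 (Lamp): customer_id=2 -> matches Leo
  - order 8 (Phone): customer_id=NULL, no match -> dropped
So 1 of 8 rows is dropped.

SQL:
SELECT a.product, b.name AS customer
FROM orders a
INNER JOIN customers b ON a.customer_id = b.id

Result:
product    | customer
-----------+---------
Headphones | Wendy   
Stapler    | Dana    
Cable      | Dana    
Speaker    | Wendy   
Pen        | Wendy   
Notebook   | Dana    
Lamp       | Leo     


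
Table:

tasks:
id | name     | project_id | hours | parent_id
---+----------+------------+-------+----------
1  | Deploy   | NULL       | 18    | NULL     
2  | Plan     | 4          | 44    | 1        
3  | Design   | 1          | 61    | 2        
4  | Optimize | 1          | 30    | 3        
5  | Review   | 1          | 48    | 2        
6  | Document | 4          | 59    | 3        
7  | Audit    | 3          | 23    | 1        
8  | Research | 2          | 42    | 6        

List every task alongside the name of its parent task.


This is a self-join: tasks is joined to a second copy of itself, matching each row's parent_id to another row's id. Use LEFT JOIN so rows with parent_id=NULL are kept.
  - task 1 (Deploy): parent_id=NULL -> NULL
  - task 2 (Plan): parent_id=1 -> Deploy
  - task 3 (Design): parent_id=2 -> Plan
  - task 4 (Optimize): parent_id=3 -> Design
  - task 5 (Review): parent_id=2 -> Plan
  - task 6 (Document): parent_id=3 -> Design
  - task 7 (Audit): parent_id=1 -> Deploy
  - task 8 (Research): parent_id=6 -> Document

SQL:
SELECT a.name AS item, b.name AS parent
FROM tasks a
LEFT JOIN tasks b ON a.parent_id = b.id

Result:
item     | parent  
---------+---------
Deploy   | NULL    
Plan     | Deploy  
Design   | Plan    
Optimize | Design  
Review   | Plan    
Document | Design  
Audit    | Deploy  
Research | Document


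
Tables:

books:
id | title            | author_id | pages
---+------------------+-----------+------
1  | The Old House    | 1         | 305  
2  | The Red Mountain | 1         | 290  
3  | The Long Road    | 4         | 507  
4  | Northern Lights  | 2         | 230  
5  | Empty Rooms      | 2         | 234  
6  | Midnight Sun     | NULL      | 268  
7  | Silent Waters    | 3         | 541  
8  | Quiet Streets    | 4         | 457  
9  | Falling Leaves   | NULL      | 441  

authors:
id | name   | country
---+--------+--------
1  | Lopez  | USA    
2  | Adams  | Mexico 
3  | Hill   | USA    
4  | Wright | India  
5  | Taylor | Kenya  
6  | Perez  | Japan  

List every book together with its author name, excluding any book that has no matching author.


INNER JOIN keeps only books rows whose author_id matches an id in authors. Walk through each book:
  - book 1 (The Old House): author_id=1 -> matches Lopez
  - book 2 (The Red Mountain): author_id=1 -> matches Lopez
  - book 3 (The Long Road): author_id=4 -> matches Wright
  - book 4 (Northern Lights): author_id=2 -> matches Adams
  - book 5 (Empty Rooms): author_id=2 -> matches Adams
  - book 6 (Midnight Sun): author_id=NULL, no match -> dropped
  - book 7 (Silent Waters): author_id=3 -> matches Hill
  - book 8 (Quiet Streets): author_id=4 -> matches Wright
  - book 9 (Falling Leaves): author_id=NULL, no match -> dropped
So 2 of 9 rows are dropped.

SQL:
SELECT a.title, b.name AS author
FROM books a
INNER JOIN authors b ON a.author_id = b.id

Result:
title            | author
-----------------+-------
The Old House    | Lopez 
The Red Mountain | Lopez 
The Long Road    | Wright
Northern Lights  | Adams 
Empty Rooms      | Adams 
Silent Waters    | Hill  
Quiet Streets    | Wright


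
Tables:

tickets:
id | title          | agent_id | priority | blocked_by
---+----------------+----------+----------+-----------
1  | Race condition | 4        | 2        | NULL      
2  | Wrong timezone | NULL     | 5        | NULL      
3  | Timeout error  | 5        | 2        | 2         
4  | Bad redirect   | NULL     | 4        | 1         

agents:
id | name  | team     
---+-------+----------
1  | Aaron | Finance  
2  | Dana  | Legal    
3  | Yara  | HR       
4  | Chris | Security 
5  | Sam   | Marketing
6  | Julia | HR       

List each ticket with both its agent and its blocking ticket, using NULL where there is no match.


Two LEFT JOINs from the same base table tickets: one to agents via agent_id, one to tickets itself via blocked_by. Both are LEFT so every ticket is preserved.
Match against agents:
  - ticket 1 (Race condition): agent_id=4 -> matches Chris
  - ticket 2 (Wrong timezone): agent_id=NULL, no match -> kept with NULL
  - ticket 3 (Timeout error): agent_id=5 -> matches Sam
  - ticket 4 (Bad redirect): agent_id=NULL, no match -> kept with NULL
Match against tickets (self):
  - ticket 1 (Race condition): blocked_by=NULL -> NULL
  - ticket 2 (Wrong timezone): blocked_by=NULL -> NULL
  - ticket 3 (Timeout error): blocked_by=2 -> Wrong timezone
  - ticket 4 (Bad redirect): blocked_by=1 -> Race condition

SQL:
SELECT a.title, b.name AS agent, c.title AS blocked_by
FROM tickets a
LEFT JOIN agents b ON a.agent_id = b.id
LEFT JOIN tickets c ON a.blocked_by = c.id

Result:
title          | agent | blocked_by    
---------------+-------+---------------
Race condition | Chris | NULL          
Wrong timezone | NULL  | NULL          
Timeout error  | Sam   | Wrong timezone
Bad redirect   | NULL  | Race condition


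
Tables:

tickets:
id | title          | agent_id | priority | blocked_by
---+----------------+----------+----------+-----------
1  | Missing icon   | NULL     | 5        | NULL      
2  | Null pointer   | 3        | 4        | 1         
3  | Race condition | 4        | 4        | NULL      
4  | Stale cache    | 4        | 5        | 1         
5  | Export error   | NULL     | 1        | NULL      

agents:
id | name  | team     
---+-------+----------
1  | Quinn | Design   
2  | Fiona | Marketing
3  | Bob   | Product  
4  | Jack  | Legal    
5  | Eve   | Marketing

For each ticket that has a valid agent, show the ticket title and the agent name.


INNER JOIN keeps only tickets rows whose agent_id matches an id in agents. Walk through each ticket:
  - ticket 1 (Missing icon): agent_id=NULL, no match -> dropped
  - ticket 2 (Null pointer): agent_id=3 -> matches Bob
  - ticket 3 (Race condition): agent_id=4 -> matches Jack
  - ticket 4 (Stale cache): agent_id=4 -> matches Jack
  - ticket 5 (Export error): agent_id=NULL, no match -> dropped
So 2 of 5 rows are dropped.

SQL:
SELECT a.title, b.name AS agent
FROM tickets a
INNER JOIN agents b ON a.agent_id = b.id

Result:
title          | agent
---------------+------
Null pointer   | Bob  
Race condition | Jack 
Stale cache    | Jack 
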